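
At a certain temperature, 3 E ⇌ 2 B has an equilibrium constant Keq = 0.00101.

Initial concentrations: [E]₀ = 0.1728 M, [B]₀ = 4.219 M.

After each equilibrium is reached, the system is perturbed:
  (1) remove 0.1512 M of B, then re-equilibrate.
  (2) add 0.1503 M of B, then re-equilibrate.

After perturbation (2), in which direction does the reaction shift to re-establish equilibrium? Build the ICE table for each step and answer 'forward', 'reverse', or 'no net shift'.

Q₀ = 3450 vs Keq = 0.00101 ⇒ Q>K, reverse
Step 1:
                  E         B
  init       0.1728     4.219
  Δ           5.657    -3.772
  eq           5.83    0.4474
  solve Keq expr → x = -1.886; check Q = 0.00101
Then remove 0.1512 M of B.
Step 2:
                  E         B
  init         5.83    0.2962
  Δ         -0.1936    0.1291
  eq          5.637    0.4253
  solve Keq expr → x = 0.06455; check Q = 0.00101
Then add 0.1503 M of B.
Step 3:
                  E         B
  init        5.637    0.5756
  Δ          0.1925   -0.1283
  eq          5.829    0.4473
  solve Keq expr → x = -0.06416; check Q = 0.00101

Direction: reverse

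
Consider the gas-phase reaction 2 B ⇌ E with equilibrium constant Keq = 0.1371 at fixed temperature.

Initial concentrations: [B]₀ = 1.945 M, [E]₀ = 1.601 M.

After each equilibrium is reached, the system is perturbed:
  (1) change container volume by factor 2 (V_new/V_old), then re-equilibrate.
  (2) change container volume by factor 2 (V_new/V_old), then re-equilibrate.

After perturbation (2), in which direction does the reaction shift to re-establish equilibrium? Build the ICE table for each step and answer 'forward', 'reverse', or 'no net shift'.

Direction: reverse

Q₀ = 0.4232 vs Keq = 0.1371 ⇒ Q>K, reverse
Step 1:
                   B          E
  I            1.945      1.601
  C           0.9322    -0.4661
  E            2.877      1.135
  solve Keq expr → x = -0.4661; check Q = 0.1371
Then change container volume by factor 2 (V_new/V_old).
Step 2:
                   B          E
  I            1.439     0.5675
  C           0.3031    -0.1516
  E            1.742     0.4159
  solve Keq expr → x = -0.1516; check Q = 0.1371
Then change container volume by factor 2 (V_new/V_old).
Step 3:
                   B          E
  I           0.8709     0.2079
  C           0.1372   -0.06862
  E            1.008     0.1393
  solve Keq expr → x = -0.06862; check Q = 0.1371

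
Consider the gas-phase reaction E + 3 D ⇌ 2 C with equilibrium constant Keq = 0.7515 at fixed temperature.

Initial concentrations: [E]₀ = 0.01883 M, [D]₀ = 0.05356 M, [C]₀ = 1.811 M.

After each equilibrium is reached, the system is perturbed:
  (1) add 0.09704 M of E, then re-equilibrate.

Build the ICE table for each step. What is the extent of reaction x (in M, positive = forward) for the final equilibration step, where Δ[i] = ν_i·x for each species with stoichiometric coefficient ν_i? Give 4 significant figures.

x = 0.01513 M

Q₀ = 1.1336e+06 vs Keq = 0.7515 ⇒ Q>K, reverse
Step 1:
                    E           D           C
  init        0.01883     0.05356       1.811
  Δ            0.4377       1.313     -0.8753
  eq           0.4565       1.367      0.9357
  solve Keq expr → x = -0.4377; check Q = 0.7515
Then add 0.09704 M of E.
Step 2:
                    E           D           C
  init         0.5535       1.367      0.9357
  Δ          -0.01513     -0.0454     0.03027
  eq           0.5384       1.321      0.9659
  solve Keq expr → x = 0.01513; check Q = 0.7515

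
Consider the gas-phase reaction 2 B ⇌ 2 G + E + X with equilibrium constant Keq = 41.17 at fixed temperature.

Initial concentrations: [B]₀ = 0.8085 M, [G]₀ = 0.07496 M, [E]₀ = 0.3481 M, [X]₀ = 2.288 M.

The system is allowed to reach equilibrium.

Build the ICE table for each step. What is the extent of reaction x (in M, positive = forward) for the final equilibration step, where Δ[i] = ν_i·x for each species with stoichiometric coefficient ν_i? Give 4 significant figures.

x = 0.3284 M

Q₀ = 0.006846 vs Keq = 41.17 ⇒ Q<K, forward
Step 1:
                    B           G           E           X
  I            0.8085     0.07496      0.3481       2.288
  C           -0.6568      0.6568      0.3284      0.3284
  E            0.1517      0.7317      0.6765       2.616
  solve Keq expr → x = 0.3284; check Q = 41.17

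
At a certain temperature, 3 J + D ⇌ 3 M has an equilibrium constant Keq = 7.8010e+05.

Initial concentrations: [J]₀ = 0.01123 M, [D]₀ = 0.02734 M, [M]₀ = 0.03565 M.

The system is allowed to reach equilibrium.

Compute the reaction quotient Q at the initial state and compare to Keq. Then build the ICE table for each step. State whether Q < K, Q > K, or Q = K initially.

Q₀ = 1170 vs Keq = 7.8010e+05 ⇒ Q<K, forward
Step 1:
                  J         D         M
  init      0.01123   0.02734   0.03565
  Δ       -0.009532 -0.003177  0.009532
  eq       0.001698   0.02416   0.04518
  solve Keq expr → x = 0.003177; check Q = 7.8010e+05

Q₀ = 1170; Q < K (proceeds forward)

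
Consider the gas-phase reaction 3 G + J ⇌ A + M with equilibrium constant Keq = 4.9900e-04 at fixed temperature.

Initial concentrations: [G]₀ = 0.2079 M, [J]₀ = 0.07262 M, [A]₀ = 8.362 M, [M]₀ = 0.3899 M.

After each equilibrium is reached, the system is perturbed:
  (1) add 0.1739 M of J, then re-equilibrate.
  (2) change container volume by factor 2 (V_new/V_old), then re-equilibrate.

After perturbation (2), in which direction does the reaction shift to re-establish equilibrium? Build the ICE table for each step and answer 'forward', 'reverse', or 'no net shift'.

Direction: reverse

Q₀ = 4996 vs Keq = 4.9900e-04 ⇒ Q>K, reverse
Step 1:
                    G           J           A           M
  init         0.2079     0.07262       8.362      0.3899
  Δ             1.169      0.3898     -0.3898     -0.3898
  eq            1.377      0.4624       7.972  7.5638e-05
  solve Keq expr → x = -0.3898; check Q = 4.9900e-04
Then add 0.1739 M of J.
Step 2:
                    G           J           A           M
  init          1.377      0.6363       7.972  7.5638e-05
  Δ       -8.5256e-05 -2.8419e-05  2.8419e-05  2.8419e-05
  eq            1.377      0.6363       7.972  1.0406e-04
  solve Keq expr → x = 2.8419e-05; check Q = 4.9900e-04
Then change container volume by factor 2 (V_new/V_old).
Step 3:
                    G           J           A           M
  init         0.6886      0.3182       3.986  5.2028e-05
  Δ        1.1704e-04  3.9013e-05 -3.9013e-05 -3.9013e-05
  eq           0.6888      0.3182       3.986  1.3015e-05
  solve Keq expr → x = -3.9013e-05; check Q = 4.9900e-04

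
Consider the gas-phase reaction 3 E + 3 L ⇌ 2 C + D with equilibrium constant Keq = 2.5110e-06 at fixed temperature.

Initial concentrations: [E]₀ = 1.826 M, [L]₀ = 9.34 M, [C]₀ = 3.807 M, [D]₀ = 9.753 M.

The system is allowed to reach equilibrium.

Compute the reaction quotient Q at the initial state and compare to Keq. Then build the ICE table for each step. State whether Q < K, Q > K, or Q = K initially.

Q₀ = 0.02849; Q > K (proceeds reverse)

Q₀ = 0.02849 vs Keq = 2.5110e-06 ⇒ Q>K, reverse
Step 1:
                   E          L          C          D
  I            1.826       9.34      3.807      9.753
  C            4.922      4.922     -3.282     -1.641
  E            6.748      14.26     0.5254      8.112
  solve Keq expr → x = -1.641; check Q = 2.5110e-06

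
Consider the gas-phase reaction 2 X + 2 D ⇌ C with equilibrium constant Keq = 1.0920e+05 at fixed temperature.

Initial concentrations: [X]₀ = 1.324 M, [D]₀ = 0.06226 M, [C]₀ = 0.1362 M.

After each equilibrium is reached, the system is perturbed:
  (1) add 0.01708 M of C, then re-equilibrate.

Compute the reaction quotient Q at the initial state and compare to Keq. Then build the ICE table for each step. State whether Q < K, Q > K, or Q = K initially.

Q₀ = 20.04 vs Keq = 1.0920e+05 ⇒ Q<K, forward
Step 1:
                  X         D         C
  I           1.324   0.06226    0.1362
  C        -0.06128  -0.06128   0.03064
  E           1.263 9.7889e-04    0.1668
  solve Keq expr → x = 0.03064; check Q = 1.0920e+05
Then add 0.01708 M of C.
Step 2:
                  X         D         C
  I           1.263 9.7889e-04    0.1839
  C       4.8777e-05 4.8777e-05 -2.4389e-05
  E           1.263  0.001028    0.1839
  solve Keq expr → x = -2.4389e-05; check Q = 1.0920e+05

Q₀ = 20.04; Q < K (proceeds forward)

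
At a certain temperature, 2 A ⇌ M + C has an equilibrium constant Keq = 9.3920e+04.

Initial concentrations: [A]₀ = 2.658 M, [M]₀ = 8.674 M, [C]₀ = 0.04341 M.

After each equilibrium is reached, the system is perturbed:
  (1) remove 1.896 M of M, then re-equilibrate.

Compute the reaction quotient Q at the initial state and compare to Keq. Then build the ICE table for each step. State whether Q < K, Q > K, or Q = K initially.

Q₀ = 0.0533; Q < K (proceeds forward)

Q₀ = 0.0533 vs Keq = 9.3920e+04 ⇒ Q<K, forward
Step 1:
                    A           M           C
  init          2.658       8.674     0.04341
  Δ            -2.646       1.323       1.323
  eq          0.01206       9.997       1.366
  solve Keq expr → x = 1.323; check Q = 9.3920e+04
Then remove 1.896 M of M.
Step 2:
                    A           M           C
  init        0.01206       8.101       1.366
  Δ         -0.001201  6.0045e-04  6.0045e-04
  eq          0.01086       8.102       1.367
  solve Keq expr → x = 6.0045e-04; check Q = 9.3920e+04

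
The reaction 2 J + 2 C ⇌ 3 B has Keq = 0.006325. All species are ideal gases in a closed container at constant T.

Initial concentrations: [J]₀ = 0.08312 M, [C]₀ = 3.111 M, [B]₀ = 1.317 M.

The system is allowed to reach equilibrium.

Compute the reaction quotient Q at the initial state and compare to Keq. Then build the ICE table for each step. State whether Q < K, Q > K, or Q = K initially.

Q₀ = 34.16 vs Keq = 0.006325 ⇒ Q>K, reverse
Step 1:
                  J         C         B
  init      0.08312     3.111     1.317
  Δ          0.6386    0.6386   -0.9579
  eq         0.7217      3.75    0.3591
  solve Keq expr → x = -0.3193; check Q = 0.006325

Q₀ = 34.16; Q > K (proceeds reverse)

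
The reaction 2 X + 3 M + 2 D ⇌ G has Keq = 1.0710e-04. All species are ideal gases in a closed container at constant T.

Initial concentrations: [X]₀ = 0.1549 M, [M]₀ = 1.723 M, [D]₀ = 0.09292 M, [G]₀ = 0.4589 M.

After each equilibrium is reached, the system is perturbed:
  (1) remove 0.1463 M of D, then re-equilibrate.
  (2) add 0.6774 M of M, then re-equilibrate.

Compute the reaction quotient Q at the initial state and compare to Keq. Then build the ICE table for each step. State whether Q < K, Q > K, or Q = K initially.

Q₀ = 433.1 vs Keq = 1.0710e-04 ⇒ Q>K, reverse
Step 1:
                    X           M           D           G
  init         0.1549       1.723     0.09292      0.4589
  Δ            0.9106       1.366      0.9106     -0.4553
  eq            1.065       3.089       1.004    0.003608
  solve Keq expr → x = -0.4553; check Q = 1.0710e-04
Then remove 0.1463 M of D.
Step 2:
                    X           M           D           G
  init          1.065       3.089      0.8572    0.003608
  Δ          0.001894    0.002841    0.001894 -9.4706e-04
  eq            1.067       3.092      0.8591    0.002661
  solve Keq expr → x = -9.4706e-04; check Q = 1.0710e-04
Then add 0.6774 M of M.
Step 3:
                    X           M           D           G
  init          1.067       3.769      0.8591    0.002661
  Δ         -0.004109   -0.006164   -0.004109    0.002055
  eq            1.063       3.763       0.855    0.004716
  solve Keq expr → x = 0.002055; check Q = 1.0710e-04

Q₀ = 433.1; Q > K (proceeds reverse)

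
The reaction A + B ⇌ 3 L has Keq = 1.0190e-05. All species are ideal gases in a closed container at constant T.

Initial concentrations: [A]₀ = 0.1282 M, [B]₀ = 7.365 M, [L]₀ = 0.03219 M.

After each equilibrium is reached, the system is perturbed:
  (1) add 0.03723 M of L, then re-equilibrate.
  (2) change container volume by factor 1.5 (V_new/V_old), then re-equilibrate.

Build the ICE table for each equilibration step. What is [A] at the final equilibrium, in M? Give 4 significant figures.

Q₀ = 3.5327e-05 vs Keq = 1.0190e-05 ⇒ Q>K, reverse
Step 1:
                  A         B         L
  I          0.1282     7.365   0.03219
  C        0.003574  0.003574  -0.01072
  E          0.1318     7.369   0.02147
  solve Keq expr → x = -0.003574; check Q = 1.0190e-05
Then add 0.03723 M of L.
Step 2:
                  A         B         L
  I          0.1318     7.369    0.0587
  C         0.01219   0.01219  -0.03658
  E           0.144     7.381   0.02212
  solve Keq expr → x = -0.01219; check Q = 1.0190e-05
Then change container volume by factor 1.5 (V_new/V_old).
Step 3:
                  A         B         L
  I         0.09598     4.921   0.01475
  C       -6.9752e-04 -6.9752e-04  0.002093
  E         0.09528      4.92   0.01684
  solve Keq expr → x = 6.9752e-04; check Q = 1.0190e-05

[A]_eq = 0.09528 M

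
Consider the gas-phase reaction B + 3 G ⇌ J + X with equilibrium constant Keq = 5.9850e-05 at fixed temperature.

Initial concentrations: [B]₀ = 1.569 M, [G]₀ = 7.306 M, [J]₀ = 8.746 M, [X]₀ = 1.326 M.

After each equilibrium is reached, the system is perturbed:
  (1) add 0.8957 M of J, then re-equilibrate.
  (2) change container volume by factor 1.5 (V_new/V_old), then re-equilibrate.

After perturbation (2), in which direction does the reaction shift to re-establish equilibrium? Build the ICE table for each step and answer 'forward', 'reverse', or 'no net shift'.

Q₀ = 0.01895 vs Keq = 5.9850e-05 ⇒ Q>K, reverse
Step 1:
                    B           G           J           X
  I             1.569       7.306       8.746       1.326
  C             1.294       3.881      -1.294      -1.294
  E             2.863       11.19       7.452     0.03219
  solve Keq expr → x = -1.294; check Q = 5.9850e-05
Then add 0.8957 M of J.
Step 2:
                    B           G           J           X
  I             2.863       11.19       8.348     0.03219
  C          0.003332    0.009996   -0.003332   -0.003332
  E             2.866        11.2       8.345     0.02886
  solve Keq expr → x = -0.003332; check Q = 5.9850e-05
Then change container volume by factor 1.5 (V_new/V_old).
Step 3:
                    B           G           J           X
  I             1.911       7.465       5.563     0.01924
  C           0.01052     0.03155    -0.01052    -0.01052
  E             1.921       7.496       5.553    0.008724
  solve Keq expr → x = -0.01052; check Q = 5.9850e-05

Direction: reverse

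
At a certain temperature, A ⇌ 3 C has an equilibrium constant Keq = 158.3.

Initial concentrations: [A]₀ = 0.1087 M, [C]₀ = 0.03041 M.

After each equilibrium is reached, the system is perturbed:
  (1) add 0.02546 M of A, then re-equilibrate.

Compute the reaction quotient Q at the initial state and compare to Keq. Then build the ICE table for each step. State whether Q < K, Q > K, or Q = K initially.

Q₀ = 2.5871e-04; Q < K (proceeds forward)

Q₀ = 2.5871e-04 vs Keq = 158.3 ⇒ Q<K, forward
Step 1:
                    A           C
  Initial      0.1087     0.03041
  Change      -0.1084      0.3252
  Equil    2.8419e-04      0.3557
  solve Keq expr → x = 0.1084; check Q = 158.3
Then add 0.02546 M of A.
Step 2:
                    A           C
  Initial     0.02574      0.3557
  Change     -0.02524     0.07571
  Equil    5.0707e-04      0.4314
  solve Keq expr → x = 0.02524; check Q = 158.3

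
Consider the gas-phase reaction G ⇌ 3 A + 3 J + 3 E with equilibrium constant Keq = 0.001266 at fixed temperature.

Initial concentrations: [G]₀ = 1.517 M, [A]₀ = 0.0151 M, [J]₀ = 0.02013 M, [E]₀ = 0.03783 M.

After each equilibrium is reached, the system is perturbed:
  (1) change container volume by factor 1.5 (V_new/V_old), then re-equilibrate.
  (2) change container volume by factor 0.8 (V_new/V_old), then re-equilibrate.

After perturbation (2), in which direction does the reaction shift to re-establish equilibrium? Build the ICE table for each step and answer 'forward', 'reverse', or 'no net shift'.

Direction: reverse

Q₀ = 1.0023e-15 vs Keq = 0.001266 ⇒ Q<K, forward
Step 1:
                    G           A           J           E
  I             1.517      0.0151     0.02013     0.03783
  C           -0.1563      0.4688      0.4688      0.4688
  E             1.361      0.4839      0.4889      0.5066
  solve Keq expr → x = 0.1563; check Q = 0.001266
Then change container volume by factor 1.5 (V_new/V_old).
Step 2:
                    G           A           J           E
  I            0.9072      0.3226       0.326      0.3378
  C          -0.04662      0.1399      0.1399      0.1399
  E            0.8605      0.4625      0.4658      0.4776
  solve Keq expr → x = 0.04662; check Q = 0.001266
Then change container volume by factor 0.8 (V_new/V_old).
Step 3:
                    G           A           J           E
  I             1.076      0.5781      0.5823       0.597
  C           0.03456     -0.1037     -0.1037     -0.1037
  E              1.11      0.4744      0.4786      0.4934
  solve Keq expr → x = -0.03456; check Q = 0.001266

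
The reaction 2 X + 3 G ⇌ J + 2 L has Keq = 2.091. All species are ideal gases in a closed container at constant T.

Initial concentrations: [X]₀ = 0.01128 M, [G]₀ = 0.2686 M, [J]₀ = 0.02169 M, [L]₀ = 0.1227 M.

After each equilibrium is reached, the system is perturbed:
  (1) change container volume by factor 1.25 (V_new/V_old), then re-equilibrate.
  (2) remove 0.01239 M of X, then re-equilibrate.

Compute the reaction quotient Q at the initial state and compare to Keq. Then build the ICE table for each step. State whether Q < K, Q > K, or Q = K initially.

Q₀ = 132.4 vs Keq = 2.091 ⇒ Q>K, reverse
Step 1:
                    X           G           J           L
  Initial     0.01128      0.2686     0.02169      0.1227
  Change      0.02573     0.03859    -0.01286    -0.02573
  Equil       0.03701      0.3072    0.008827     0.09697
  solve Keq expr → x = -0.01286; check Q = 2.091
Then change container volume by factor 1.25 (V_new/V_old).
Step 2:
                    X           G           J           L
  Initial      0.0296      0.2458    0.007062     0.07758
  Change     0.002388    0.003582   -0.001194   -0.002388
  Equil       0.03199      0.2493    0.005868     0.07519
  solve Keq expr → x = -0.001194; check Q = 2.091
Then remove 0.01239 M of X.
Step 3:
                    X           G           J           L
  Initial      0.0196      0.2493    0.005868     0.07519
  Change     0.004042    0.006062   -0.002021   -0.004042
  Equil       0.02364      0.2554    0.003847     0.07115
  solve Keq expr → x = -0.002021; check Q = 2.091

Q₀ = 132.4; Q > K (proceeds reverse)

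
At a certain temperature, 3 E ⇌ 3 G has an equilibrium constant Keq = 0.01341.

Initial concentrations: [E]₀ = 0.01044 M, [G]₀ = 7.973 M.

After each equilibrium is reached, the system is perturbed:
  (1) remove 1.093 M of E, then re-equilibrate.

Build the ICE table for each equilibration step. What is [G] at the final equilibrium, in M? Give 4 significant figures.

Q₀ = 4.4541e+08 vs Keq = 0.01341 ⇒ Q>K, reverse
Step 1:
                   E          G
  Initial    0.01044      7.973
  Change        6.44      -6.44
  Equil        6.451      1.533
  solve Keq expr → x = -2.147; check Q = 0.01341
Then remove 1.093 M of E.
Step 2:
                   E          G
  Initial      5.358      1.533
  Change      0.2098    -0.2098
  Equil        5.568      1.323
  solve Keq expr → x = -0.06994; check Q = 0.01341

[G]_eq = 1.323 M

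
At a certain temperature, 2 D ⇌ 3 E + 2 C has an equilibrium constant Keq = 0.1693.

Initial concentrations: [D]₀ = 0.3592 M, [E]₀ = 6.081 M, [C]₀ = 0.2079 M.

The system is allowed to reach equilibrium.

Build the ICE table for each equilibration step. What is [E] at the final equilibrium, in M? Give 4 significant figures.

[E]_eq = 5.794 M

Q₀ = 75.33 vs Keq = 0.1693 ⇒ Q>K, reverse
Step 1:
                   D          E          C
  I           0.3592      6.081     0.2079
  C           0.1916    -0.2875    -0.1916
  E           0.5508      5.794    0.01625
  solve Keq expr → x = -0.09582; check Q = 0.1693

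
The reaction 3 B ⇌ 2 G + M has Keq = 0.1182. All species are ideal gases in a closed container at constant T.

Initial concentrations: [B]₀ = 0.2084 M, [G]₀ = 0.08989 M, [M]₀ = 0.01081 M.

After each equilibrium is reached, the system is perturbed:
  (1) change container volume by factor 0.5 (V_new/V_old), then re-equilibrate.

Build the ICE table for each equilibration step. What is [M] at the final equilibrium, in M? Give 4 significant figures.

Q₀ = 0.009651 vs Keq = 0.1182 ⇒ Q<K, forward
Step 1:
                  B         G         M
  Initial    0.2084   0.08989   0.01081
  Change   -0.05284   0.03523   0.01761
  Equil      0.1556    0.1251   0.02842
  solve Keq expr → x = 0.01761; check Q = 0.1182
Then change container volume by factor 0.5 (V_new/V_old).
Step 2:
                  B         G         M
  Initial    0.3111    0.2502   0.05685
  Change          0         0         0
  Equil      0.3111    0.2502   0.05685
  solve Keq expr → x = 0; check Q = 0.1182

[M]_eq = 0.05685 M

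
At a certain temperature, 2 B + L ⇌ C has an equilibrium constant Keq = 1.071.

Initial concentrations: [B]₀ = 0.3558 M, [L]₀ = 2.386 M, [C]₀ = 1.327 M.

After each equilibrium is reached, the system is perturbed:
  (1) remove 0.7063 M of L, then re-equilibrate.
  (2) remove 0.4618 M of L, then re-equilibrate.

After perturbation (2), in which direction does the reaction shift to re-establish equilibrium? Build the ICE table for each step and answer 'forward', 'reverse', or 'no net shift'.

Direction: reverse

Q₀ = 4.393 vs Keq = 1.071 ⇒ Q>K, reverse
Step 1:
                    B           L           C
  I            0.3558       2.386       1.327
  C            0.3021       0.151      -0.151
  E            0.6579       2.537       1.176
  solve Keq expr → x = -0.151; check Q = 1.071
Then remove 0.7063 M of L.
Step 2:
                    B           L           C
  I            0.6579       1.831       1.176
  C           0.09193     0.04597    -0.04597
  E            0.7498       1.877        1.13
  solve Keq expr → x = -0.04597; check Q = 1.071
Then remove 0.4618 M of L.
Step 3:
                    B           L           C
  I            0.7498       1.415        1.13
  C           0.08492     0.04246    -0.04246
  E            0.8347       1.457       1.088
  solve Keq expr → x = -0.04246; check Q = 1.071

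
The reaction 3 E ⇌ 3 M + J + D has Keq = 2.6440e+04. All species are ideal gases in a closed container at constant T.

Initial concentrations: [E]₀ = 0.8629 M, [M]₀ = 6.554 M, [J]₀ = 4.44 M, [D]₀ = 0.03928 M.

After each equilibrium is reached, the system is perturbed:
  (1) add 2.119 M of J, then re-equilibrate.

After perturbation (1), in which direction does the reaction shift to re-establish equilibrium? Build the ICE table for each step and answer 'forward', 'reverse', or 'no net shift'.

Direction: reverse

Q₀ = 76.42 vs Keq = 2.6440e+04 ⇒ Q<K, forward
Step 1:
                  E         M         J         D
  I          0.8629     6.554      4.44   0.03928
  C         -0.6123    0.6123    0.2041    0.2041
  E          0.2506     7.166     4.644    0.2434
  solve Keq expr → x = 0.2041; check Q = 2.6440e+04
Then add 2.119 M of J.
Step 2:
                  E         M         J         D
  I          0.2506     7.166     6.763    0.2434
  C         0.02846  -0.02846 -0.009488 -0.009488
  E           0.279     7.138     6.754    0.2339
  solve Keq expr → x = -0.009488; check Q = 2.6440e+04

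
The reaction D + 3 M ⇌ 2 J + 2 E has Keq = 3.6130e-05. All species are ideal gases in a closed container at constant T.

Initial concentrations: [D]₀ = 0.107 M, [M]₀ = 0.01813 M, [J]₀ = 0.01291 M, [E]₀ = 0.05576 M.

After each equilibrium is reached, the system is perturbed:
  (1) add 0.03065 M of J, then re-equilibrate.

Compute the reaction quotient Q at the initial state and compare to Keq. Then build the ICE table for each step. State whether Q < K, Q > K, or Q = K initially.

Q₀ = 0.8127; Q > K (proceeds reverse)

Q₀ = 0.8127 vs Keq = 3.6130e-05 ⇒ Q>K, reverse
Step 1:
                   D          M          J          E
  Initial      0.107    0.01813    0.01291    0.05576
  Change    0.006288    0.01886   -0.01258   -0.01258
  Equil       0.1133    0.03699 3.3337e-04    0.04318
  solve Keq expr → x = -0.006288; check Q = 3.6130e-05
Then add 0.03065 M of J.
Step 2:
                   D          M          J          E
  Initial     0.1133    0.03699    0.03098    0.04318
  Change     0.01394    0.04182   -0.02788   -0.02788
  Equil       0.1272    0.07882   0.003101     0.0153
  solve Keq expr → x = -0.01394; check Q = 3.6130e-05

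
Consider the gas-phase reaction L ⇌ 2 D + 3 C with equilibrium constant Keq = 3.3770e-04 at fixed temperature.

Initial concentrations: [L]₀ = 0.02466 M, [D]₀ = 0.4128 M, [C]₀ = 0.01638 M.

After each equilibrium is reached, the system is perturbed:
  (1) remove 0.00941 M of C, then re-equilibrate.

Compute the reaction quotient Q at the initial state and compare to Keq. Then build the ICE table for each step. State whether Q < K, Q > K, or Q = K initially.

Q₀ = 3.0369e-05; Q < K (proceeds forward)

Q₀ = 3.0369e-05 vs Keq = 3.3770e-04 ⇒ Q<K, forward
Step 1:
                   L          D          C
  Initial    0.02466     0.4128    0.01638
  Change    -0.00554    0.01108    0.01662
  Equil      0.01912     0.4239      0.033
  solve Keq expr → x = 0.00554; check Q = 3.3770e-04
Then remove 0.00941 M of C.
Step 2:
                   L          D          C
  Initial    0.01912     0.4239    0.02359
  Change   -0.002543   0.005085   0.007628
  Equil      0.01658      0.429    0.03122
  solve Keq expr → x = 0.002543; check Q = 3.3770e-04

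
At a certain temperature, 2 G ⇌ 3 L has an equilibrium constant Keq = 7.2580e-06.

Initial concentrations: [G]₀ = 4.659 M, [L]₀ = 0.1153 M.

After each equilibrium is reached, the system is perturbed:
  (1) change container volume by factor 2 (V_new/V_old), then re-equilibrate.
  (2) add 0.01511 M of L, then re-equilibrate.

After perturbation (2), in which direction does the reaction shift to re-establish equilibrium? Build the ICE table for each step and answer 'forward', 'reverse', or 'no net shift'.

Direction: reverse

Q₀ = 7.0616e-05 vs Keq = 7.2580e-06 ⇒ Q>K, reverse
Step 1:
                    G           L
  init          4.659      0.1153
  Δ           0.04065    -0.06098
  eq              4.7     0.05432
  solve Keq expr → x = -0.02033; check Q = 7.2580e-06
Then change container volume by factor 2 (V_new/V_old).
Step 2:
                    G           L
  init           2.35     0.02716
  Δ         -0.004676    0.007014
  eq            2.345     0.03418
  solve Keq expr → x = 0.002338; check Q = 7.2580e-06
Then add 0.01511 M of L.
Step 3:
                    G           L
  init          2.345     0.04929
  Δ           0.01001    -0.01501
  eq            2.355     0.03427
  solve Keq expr → x = -0.005004; check Q = 7.2580e-06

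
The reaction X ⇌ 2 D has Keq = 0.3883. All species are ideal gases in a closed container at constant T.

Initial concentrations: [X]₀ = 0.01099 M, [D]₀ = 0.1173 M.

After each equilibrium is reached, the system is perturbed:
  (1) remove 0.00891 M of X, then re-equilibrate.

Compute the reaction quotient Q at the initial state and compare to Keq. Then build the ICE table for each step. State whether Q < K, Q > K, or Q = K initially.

Q₀ = 1.252; Q > K (proceeds reverse)

Q₀ = 1.252 vs Keq = 0.3883 ⇒ Q>K, reverse
Step 1:
                  X         D
  init      0.01099    0.1173
  Δ         0.01171  -0.02342
  eq         0.0227   0.09388
  solve Keq expr → x = -0.01171; check Q = 0.3883
Then remove 0.00891 M of X.
Step 2:
                  X         D
  init      0.01379   0.09388
  Δ        0.004642 -0.009285
  eq        0.01843    0.0846
  solve Keq expr → x = -0.004642; check Q = 0.3883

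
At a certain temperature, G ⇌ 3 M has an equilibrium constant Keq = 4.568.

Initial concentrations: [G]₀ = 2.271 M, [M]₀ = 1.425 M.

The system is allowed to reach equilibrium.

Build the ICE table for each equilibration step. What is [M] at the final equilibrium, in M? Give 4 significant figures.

Q₀ = 1.274 vs Keq = 4.568 ⇒ Q<K, forward
Step 1:
                   G          M
  Initial      2.271      1.425
  Change     -0.2269     0.6808
  Equil        2.044      2.106
  solve Keq expr → x = 0.2269; check Q = 4.568

[M]_eq = 2.106 M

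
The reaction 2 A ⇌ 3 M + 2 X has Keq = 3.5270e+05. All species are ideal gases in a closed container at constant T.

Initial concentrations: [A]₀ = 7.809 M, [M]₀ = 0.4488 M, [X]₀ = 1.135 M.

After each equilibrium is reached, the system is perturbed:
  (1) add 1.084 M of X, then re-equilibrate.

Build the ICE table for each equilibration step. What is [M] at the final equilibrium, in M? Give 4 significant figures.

Q₀ = 0.00191 vs Keq = 3.5270e+05 ⇒ Q<K, forward
Step 1:
                  A         M         X
  I           7.809    0.4488     1.135
  C          -7.268      10.9     7.268
  E          0.5411     11.35     8.403
  solve Keq expr → x = 3.634; check Q = 3.5270e+05
Then add 1.084 M of X.
Step 2:
                  A         M         X
  I          0.5411     11.35     9.487
  C         0.05893  -0.08839  -0.05893
  E             0.6     11.26     9.428
  solve Keq expr → x = -0.02946; check Q = 3.5270e+05

[M]_eq = 11.26 M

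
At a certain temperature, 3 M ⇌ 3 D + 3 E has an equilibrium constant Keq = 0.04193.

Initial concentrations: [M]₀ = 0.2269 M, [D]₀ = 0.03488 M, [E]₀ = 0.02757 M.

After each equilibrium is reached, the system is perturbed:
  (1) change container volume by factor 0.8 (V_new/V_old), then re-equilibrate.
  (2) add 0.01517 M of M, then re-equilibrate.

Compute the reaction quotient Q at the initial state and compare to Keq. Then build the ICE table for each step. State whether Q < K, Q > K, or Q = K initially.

Q₀ = 7.6127e-08; Q < K (proceeds forward)

Q₀ = 7.6127e-08 vs Keq = 0.04193 ⇒ Q<K, forward
Step 1:
                  M         D         E
  I          0.2269   0.03488   0.02757
  C         -0.1413    0.1413    0.1413
  E         0.08562    0.1762    0.1689
  solve Keq expr → x = 0.04709; check Q = 0.04193
Then change container volume by factor 0.8 (V_new/V_old).
Step 2:
                  M         D         E
  I           0.107    0.2202    0.2111
  C         0.01213  -0.01213  -0.01213
  E          0.1192    0.2081    0.1989
  solve Keq expr → x = -0.004042; check Q = 0.04193
Then add 0.01517 M of M.
Step 3:
                  M         D         E
  I          0.1343    0.2081    0.1989
  C       -0.006922  0.006922  0.006922
  E          0.1274     0.215    0.2059
  solve Keq expr → x = 0.002307; check Q = 0.04193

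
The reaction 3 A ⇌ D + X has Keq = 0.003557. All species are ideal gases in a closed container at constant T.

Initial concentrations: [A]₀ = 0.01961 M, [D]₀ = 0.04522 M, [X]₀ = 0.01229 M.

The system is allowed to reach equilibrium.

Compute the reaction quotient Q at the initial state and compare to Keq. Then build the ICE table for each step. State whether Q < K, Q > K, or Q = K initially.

Q₀ = 73.7 vs Keq = 0.003557 ⇒ Q>K, reverse
Step 1:
                  A         D         X
  I         0.01961   0.04522   0.01229
  C         0.03681  -0.01227  -0.01227
  E         0.05642   0.03295 1.9390e-05
  solve Keq expr → x = -0.01227; check Q = 0.003557

Q₀ = 73.7; Q > K (proceeds reverse)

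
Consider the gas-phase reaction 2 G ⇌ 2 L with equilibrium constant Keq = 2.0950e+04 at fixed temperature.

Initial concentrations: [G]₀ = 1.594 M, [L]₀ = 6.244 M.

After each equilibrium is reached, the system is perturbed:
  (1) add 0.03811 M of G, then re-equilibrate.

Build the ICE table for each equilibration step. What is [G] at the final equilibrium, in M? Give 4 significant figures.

Q₀ = 15.34 vs Keq = 2.0950e+04 ⇒ Q<K, forward
Step 1:
                   G          L
  Initial      1.594      6.244
  Change       -1.54       1.54
  Equil      0.05378      7.784
  solve Keq expr → x = 0.7701; check Q = 2.0950e+04
Then add 0.03811 M of G.
Step 2:
                   G          L
  Initial    0.09189      7.784
  Change    -0.03785    0.03785
  Equil      0.05404      7.822
  solve Keq expr → x = 0.01892; check Q = 2.0950e+04

[G]_eq = 0.05404 M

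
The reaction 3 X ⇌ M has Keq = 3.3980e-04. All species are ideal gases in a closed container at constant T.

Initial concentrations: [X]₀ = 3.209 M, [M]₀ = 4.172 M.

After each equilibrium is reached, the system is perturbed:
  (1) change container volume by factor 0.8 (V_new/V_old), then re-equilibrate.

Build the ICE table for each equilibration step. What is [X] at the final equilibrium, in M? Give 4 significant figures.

Q₀ = 0.1263 vs Keq = 3.3980e-04 ⇒ Q>K, reverse
Step 1:
                   X          M
  init         3.209      4.172
  Δ            10.11     -3.369
  eq           13.32     0.8026
  solve Keq expr → x = -3.369; check Q = 3.3980e-04
Then change container volume by factor 0.8 (V_new/V_old).
Step 2:
                   X          M
  init         16.65      1.003
  Δ          -0.9402     0.3134
  eq           15.71      1.317
  solve Keq expr → x = 0.3134; check Q = 3.3980e-04

[X]_eq = 15.71 M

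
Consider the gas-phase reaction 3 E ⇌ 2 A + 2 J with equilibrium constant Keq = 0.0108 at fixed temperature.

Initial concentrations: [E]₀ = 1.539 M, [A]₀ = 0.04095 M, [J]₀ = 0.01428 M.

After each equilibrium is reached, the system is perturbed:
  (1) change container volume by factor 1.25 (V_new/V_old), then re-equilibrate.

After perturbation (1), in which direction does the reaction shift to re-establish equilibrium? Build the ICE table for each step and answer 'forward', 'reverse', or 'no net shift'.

Q₀ = 9.3810e-08 vs Keq = 0.0108 ⇒ Q<K, forward
Step 1:
                    E           A           J
  init          1.539     0.04095     0.01428
  Δ            -0.468       0.312       0.312
  eq            1.071       0.353      0.3263
  solve Keq expr → x = 0.156; check Q = 0.0108
Then change container volume by factor 1.25 (V_new/V_old).
Step 2:
                    E           A           J
  init         0.8568      0.2824       0.261
  Δ          -0.01695      0.0113      0.0113
  eq           0.8398      0.2937      0.2723
  solve Keq expr → x = 0.005649; check Q = 0.0108

Direction: forward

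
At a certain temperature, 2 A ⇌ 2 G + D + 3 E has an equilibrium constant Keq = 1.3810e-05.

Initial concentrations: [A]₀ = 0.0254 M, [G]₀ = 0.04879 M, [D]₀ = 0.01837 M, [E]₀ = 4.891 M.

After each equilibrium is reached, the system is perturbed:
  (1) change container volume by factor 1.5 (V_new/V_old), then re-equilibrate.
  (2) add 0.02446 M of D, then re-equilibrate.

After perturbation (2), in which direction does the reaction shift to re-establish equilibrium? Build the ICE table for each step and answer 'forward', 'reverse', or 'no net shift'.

Direction: reverse

Q₀ = 7.93 vs Keq = 1.3810e-05 ⇒ Q>K, reverse
Step 1:
                   A          G          D          E
  init        0.0254    0.04879    0.01837      4.891
  Δ          0.03673   -0.03673   -0.01837    -0.0551
  eq         0.06213    0.01206 3.2432e-06      4.836
  solve Keq expr → x = -0.01837; check Q = 1.3810e-05
Then change container volume by factor 1.5 (V_new/V_old).
Step 2:
                   A          G          D          E
  init       0.04142   0.008038 2.1621e-06      3.224
  Δ       -1.7454e-05 1.7454e-05 8.7268e-06 2.6180e-05
  eq          0.0414   0.008055 1.0889e-05      3.224
  solve Keq expr → x = 8.7268e-06; check Q = 1.3810e-05
Then add 0.02446 M of D.
Step 3:
                   A          G          D          E
  init        0.0414   0.008055    0.02447      3.224
  Δ         0.007833  -0.007833  -0.003917   -0.01175
  eq         0.04924 2.2169e-04    0.02055      3.212
  solve Keq expr → x = -0.003917; check Q = 1.3810e-05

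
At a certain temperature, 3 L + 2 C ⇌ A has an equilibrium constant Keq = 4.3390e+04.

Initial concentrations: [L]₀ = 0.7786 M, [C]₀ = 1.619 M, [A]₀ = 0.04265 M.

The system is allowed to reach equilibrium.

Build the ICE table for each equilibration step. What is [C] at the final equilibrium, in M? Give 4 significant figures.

[C]_eq = 1.112 M

Q₀ = 0.03447 vs Keq = 4.3390e+04 ⇒ Q<K, forward
Step 1:
                  L         C         A
  init       0.7786     1.619   0.04265
  Δ         -0.7609   -0.5073    0.2536
  eq        0.01768     1.112    0.2963
  solve Keq expr → x = 0.2536; check Q = 4.3390e+04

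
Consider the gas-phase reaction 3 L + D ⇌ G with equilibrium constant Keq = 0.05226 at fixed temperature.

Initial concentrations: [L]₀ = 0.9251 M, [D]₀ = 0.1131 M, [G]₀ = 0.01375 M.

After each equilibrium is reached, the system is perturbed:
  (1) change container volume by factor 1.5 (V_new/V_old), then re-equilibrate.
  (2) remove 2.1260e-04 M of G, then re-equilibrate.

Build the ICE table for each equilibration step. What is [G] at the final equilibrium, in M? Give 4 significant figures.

Q₀ = 0.1536 vs Keq = 0.05226 ⇒ Q>K, reverse
Step 1:
                    L           D           G
  init         0.9251      0.1131     0.01375
  Δ           0.02493     0.00831    -0.00831
  eq             0.95      0.1214     0.00544
  solve Keq expr → x = -0.00831; check Q = 0.05226
Then change container volume by factor 1.5 (V_new/V_old).
Step 2:
                    L           D           G
  init         0.6334     0.08094    0.003627
  Δ           0.00744     0.00248    -0.00248
  eq           0.6408     0.08342    0.001147
  solve Keq expr → x = -0.00248; check Q = 0.05226
Then remove 2.1260e-04 M of G.
Step 3:
                    L           D           G
  init         0.6408     0.08342  9.3447e-04
  Δ       -6.1934e-04 -2.0645e-04  2.0645e-04
  eq           0.6402     0.08321    0.001141
  solve Keq expr → x = 2.0645e-04; check Q = 0.05226

[G]_eq = 0.001141 M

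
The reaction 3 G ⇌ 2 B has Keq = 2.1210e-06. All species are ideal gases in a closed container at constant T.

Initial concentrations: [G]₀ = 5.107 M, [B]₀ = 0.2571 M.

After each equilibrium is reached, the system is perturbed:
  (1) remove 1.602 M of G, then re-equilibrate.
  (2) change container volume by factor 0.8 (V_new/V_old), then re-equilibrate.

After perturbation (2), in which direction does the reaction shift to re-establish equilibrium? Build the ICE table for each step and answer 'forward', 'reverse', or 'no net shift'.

Direction: forward

Q₀ = 4.9626e-04 vs Keq = 2.1210e-06 ⇒ Q>K, reverse
Step 1:
                   G          B
  I            5.107     0.2571
  C           0.3577    -0.2385
  E            5.465     0.0186
  solve Keq expr → x = -0.1192; check Q = 2.1210e-06
Then remove 1.602 M of G.
Step 2:
                   G          B
  I            3.863     0.0186
  C          0.01125    -0.0075
  E            3.874     0.0111
  solve Keq expr → x = -0.00375; check Q = 2.1210e-06
Then change container volume by factor 0.8 (V_new/V_old).
Step 3:
                   G          B
  I            4.842    0.01388
  C         -0.00244   0.001627
  E             4.84    0.01551
  solve Keq expr → x = 8.1335e-04; check Q = 2.1210e-06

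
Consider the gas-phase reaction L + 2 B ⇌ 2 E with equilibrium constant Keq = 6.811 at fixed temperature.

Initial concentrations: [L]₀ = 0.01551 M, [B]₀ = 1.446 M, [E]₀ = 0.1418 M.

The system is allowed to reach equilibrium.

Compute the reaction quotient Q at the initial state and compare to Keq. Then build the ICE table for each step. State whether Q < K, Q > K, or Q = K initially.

Q₀ = 0.62; Q < K (proceeds forward)

Q₀ = 0.62 vs Keq = 6.811 ⇒ Q<K, forward
Step 1:
                   L          B          E
  init       0.01551      1.446     0.1418
  Δ         -0.01344   -0.02687    0.02687
  eq        0.002074      1.419     0.1687
  solve Keq expr → x = 0.01344; check Q = 6.811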